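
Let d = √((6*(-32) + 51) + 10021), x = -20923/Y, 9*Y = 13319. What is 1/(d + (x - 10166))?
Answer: -1805913367259/18382695028407441 - 354791522*√2470/18382695028407441 ≈ -9.9199e-5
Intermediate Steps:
Y = 13319/9 (Y = (⅑)*13319 = 13319/9 ≈ 1479.9)
x = -188307/13319 (x = -20923/13319/9 = -20923*9/13319 = -188307/13319 ≈ -14.138)
d = 2*√2470 (d = √((-192 + 51) + 10021) = √(-141 + 10021) = √9880 = 2*√2470 ≈ 99.398)
1/(d + (x - 10166)) = 1/(2*√2470 + (-188307/13319 - 10166)) = 1/(2*√2470 - 135589261/13319) = 1/(-135589261/13319 + 2*√2470)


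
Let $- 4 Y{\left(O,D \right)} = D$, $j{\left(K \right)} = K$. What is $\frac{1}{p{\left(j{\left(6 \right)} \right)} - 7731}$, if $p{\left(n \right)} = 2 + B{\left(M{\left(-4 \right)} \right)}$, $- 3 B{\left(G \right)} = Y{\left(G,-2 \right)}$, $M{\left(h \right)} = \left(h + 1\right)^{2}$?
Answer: $- \frac{6}{46375} \approx -0.00012938$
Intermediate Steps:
$M{\left(h \right)} = \left(1 + h\right)^{2}$
$Y{\left(O,D \right)} = - \frac{D}{4}$
$B{\left(G \right)} = - \frac{1}{6}$ ($B{\left(G \right)} = - \frac{\left(- \frac{1}{4}\right) \left(-2\right)}{3} = \left(- \frac{1}{3}\right) \frac{1}{2} = - \frac{1}{6}$)
$p{\left(n \right)} = \frac{11}{6}$ ($p{\left(n \right)} = 2 - \frac{1}{6} = \frac{11}{6}$)
$\frac{1}{p{\left(j{\left(6 \right)} \right)} - 7731} = \frac{1}{\frac{11}{6} - 7731} = \frac{1}{- \frac{46375}{6}} = - \frac{6}{46375}$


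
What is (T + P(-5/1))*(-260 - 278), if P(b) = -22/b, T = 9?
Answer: -36046/5 ≈ -7209.2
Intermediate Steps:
(T + P(-5/1))*(-260 - 278) = (9 - 22/((-5/1)))*(-260 - 278) = (9 - 22/((-5*1)))*(-538) = (9 - 22/(-5))*(-538) = (9 - 22*(-⅕))*(-538) = (9 + 22/5)*(-538) = (67/5)*(-538) = -36046/5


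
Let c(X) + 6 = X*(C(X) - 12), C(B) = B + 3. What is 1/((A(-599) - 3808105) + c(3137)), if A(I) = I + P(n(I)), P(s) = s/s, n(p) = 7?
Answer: 1/6003827 ≈ 1.6656e-7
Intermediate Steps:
C(B) = 3 + B
P(s) = 1
c(X) = -6 + X*(-9 + X) (c(X) = -6 + X*((3 + X) - 12) = -6 + X*(-9 + X))
A(I) = 1 + I (A(I) = I + 1 = 1 + I)
1/((A(-599) - 3808105) + c(3137)) = 1/(((1 - 599) - 3808105) + (-6 + 3137² - 9*3137)) = 1/((-598 - 3808105) + (-6 + 9840769 - 28233)) = 1/(-3808703 + 9812530) = 1/6003827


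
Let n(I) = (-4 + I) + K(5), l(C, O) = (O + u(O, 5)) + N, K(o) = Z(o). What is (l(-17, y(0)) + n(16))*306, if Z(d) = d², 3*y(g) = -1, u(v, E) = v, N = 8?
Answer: 13566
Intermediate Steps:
y(g) = -⅓ (y(g) = (⅓)*(-1) = -⅓)
K(o) = o²
l(C, O) = 8 + 2*O (l(C, O) = (O + O) + 8 = 2*O + 8 = 8 + 2*O)
n(I) = 21 + I (n(I) = (-4 + I) + 5² = (-4 + I) + 25 = 21 + I)
(l(-17, y(0)) + n(16))*306 = ((8 + 2*(-⅓)) + (21 + 16))*306 = ((8 - ⅔) + 37)*306 = (22/3 + 37)*306 = (133/3)*306 = 13566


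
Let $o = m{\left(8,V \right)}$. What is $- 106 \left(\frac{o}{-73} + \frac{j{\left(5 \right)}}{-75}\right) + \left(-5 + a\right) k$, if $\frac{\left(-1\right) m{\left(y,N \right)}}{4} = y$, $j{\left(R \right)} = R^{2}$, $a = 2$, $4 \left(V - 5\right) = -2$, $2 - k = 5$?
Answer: $- \frac{467}{219} \approx -2.1324$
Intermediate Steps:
$k = -3$ ($k = 2 - 5 = -3$)
$V = \frac{9}{2}$ ($V = 5 + \frac{1}{4} \left(-2\right) = 5 - \frac{1}{2} = \frac{9}{2} \approx 4.5$)
$m{\left(y,N \right)} = - 4 y$
$o = -32$ ($o = \left(-4\right) 8 = -32$)
$- 106 \left(\frac{o}{-73} + \frac{j{\left(5 \right)}}{-75}\right) + \left(-5 + a\right) k = - 106 \left(- \frac{32}{-73} + \frac{5^{2}}{-75}\right) + \left(-5 + 2\right) \left(-3\right) = - 106 \left(\left(-32\right) \left(- \frac{1}{73}\right) + 25 \left(- \frac{1}{75}\right)\right) - -9 = - 106 \left(\frac{32}{73} - \frac{1}{3}\right) + 9 = \left(-106\right) \frac{23}{219} + 9 = - \frac{2438}{219} + 9 = - \frac{467}{219}$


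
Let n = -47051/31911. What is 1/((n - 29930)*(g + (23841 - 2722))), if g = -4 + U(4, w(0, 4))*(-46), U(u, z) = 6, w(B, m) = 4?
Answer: -31911/19904230832759 ≈ -1.6032e-9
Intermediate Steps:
g = -280 (g = -4 + 6*(-46) = -4 - 276 = -280)
n = -47051/31911 (n = -47051*1/31911 = -47051/31911 ≈ -1.4744)
1/((n - 29930)*(g + (23841 - 2722))) = 1/((-47051/31911 - 29930)*(-280 + (23841 - 2722))) = 1/(-955143281*(-280 + 21119)/31911) = 1/(-955143281/31911*20839) = 1/(-19904230832759/31911) = -31911/19904230832759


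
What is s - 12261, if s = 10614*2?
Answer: 8967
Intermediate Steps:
s = 21228
s - 12261 = 21228 - 12261 = 8967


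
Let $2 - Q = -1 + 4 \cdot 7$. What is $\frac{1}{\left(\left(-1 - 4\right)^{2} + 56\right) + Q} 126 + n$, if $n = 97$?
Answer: $\frac{397}{4} \approx 99.25$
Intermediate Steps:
$Q = -25$ ($Q = 2 - \left(-1 + 4 \cdot 7\right) = 2 - \left(-1 + 28\right) = 2 - 27 = -25$)
$\frac{1}{\left(\left(-1 - 4\right)^{2} + 56\right) + Q} 126 + n = \frac{1}{\left(\left(-1 - 4\right)^{2} + 56\right) - 25} \cdot 126 + 97 = \frac{1}{\left(\left(-5\right)^{2} + 56\right) - 25} \cdot 126 + 97 = \frac{1}{\left(25 + 56\right) - 25} \cdot 126 + 97 = \frac{1}{81 - 25} \cdot 126 + 97 = \frac{1}{56} \cdot 126 + 97 = \frac{9}{4} + 97 = \frac{397}{4}$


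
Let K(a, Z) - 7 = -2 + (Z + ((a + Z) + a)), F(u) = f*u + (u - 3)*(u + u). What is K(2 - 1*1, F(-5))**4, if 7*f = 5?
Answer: 1567907169921/2401 ≈ 6.5302e+8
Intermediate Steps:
f = 5/7 (f = (1/7)*5 = 5/7 ≈ 0.71429)
F(u) = 5*u/7 + 2*u*(-3 + u) (F(u) = 5*u/7 + (u - 3)*(u + u) = 5*u/7 + (-3 + u)*(2*u) = 5*u/7 + 2*u*(-3 + u))
K(a, Z) = 5 + 2*Z + 2*a (K(a, Z) = 7 + (-2 + (Z + ((a + Z) + a))) = 7 + (-2 + (Z + ((Z + a) + a))) = 7 + (-2 + (Z + (Z + 2*a))) = 7 + (-2 + (2*Z + 2*a)) = 7 + (-2 + 2*Z + 2*a) = 5 + 2*Z + 2*a)
K(2 - 1*1, F(-5))**4 = (5 + 2*((1/7)*(-5)*(-37 + 14*(-5))) + 2*(2 - 1*1))**4 = (5 + 2*((1/7)*(-5)*(-37 - 70)) + 2*(2 - 1))**4 = (5 + 2*((1/7)*(-5)*(-107)) + 2*1)**4 = (5 + 2*(535/7) + 2)**4 = (5 + 1070/7 + 2)**4 = (1119/7)**4 = 1567907169921/2401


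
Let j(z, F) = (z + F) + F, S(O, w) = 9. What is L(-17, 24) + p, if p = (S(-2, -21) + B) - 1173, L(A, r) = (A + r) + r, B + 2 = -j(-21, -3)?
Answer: -1108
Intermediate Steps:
j(z, F) = z + 2*F (j(z, F) = (F + z) + F = z + 2*F)
B = 25 (B = -2 - (-21 + 2*(-3)) = -2 - (-21 - 6) = -2 - 1*(-27) = -2 + 27 = 25)
L(A, r) = A + 2*r
p = -1139 (p = (9 + 25) - 1173 = 34 - 1173 = -1139)
L(-17, 24) + p = (-17 + 2*24) - 1139 = (-17 + 48) - 1139 = 31 - 1139 = -1108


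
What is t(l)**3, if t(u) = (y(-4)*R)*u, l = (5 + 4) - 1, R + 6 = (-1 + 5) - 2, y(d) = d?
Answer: 2097152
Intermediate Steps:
R = -4 (R = -6 + ((-1 + 5) - 2) = -6 + (4 - 2) = -6 + 2 = -4)
l = 8 (l = 9 - 1 = 8)
t(u) = 16*u (t(u) = (-4*(-4))*u = 16*u)
t(l)**3 = (16*8)**3 = 128**3 = 2097152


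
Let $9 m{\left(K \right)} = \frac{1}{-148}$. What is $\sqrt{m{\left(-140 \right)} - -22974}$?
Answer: $\frac{\sqrt{1132250579}}{222} \approx 151.57$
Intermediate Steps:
$m{\left(K \right)} = - \frac{1}{1332}$ ($m{\left(K \right)} = \frac{1}{9 \left(-148\right)} = \frac{1}{9} \left(- \frac{1}{148}\right) = - \frac{1}{1332}$)
$\sqrt{m{\left(-140 \right)} - -22974} = \sqrt{- \frac{1}{1332} - -22974} = \sqrt{- \frac{1}{1332} + 22974} = \sqrt{\frac{30601367}{1332}} = \frac{\sqrt{1132250579}}{222}$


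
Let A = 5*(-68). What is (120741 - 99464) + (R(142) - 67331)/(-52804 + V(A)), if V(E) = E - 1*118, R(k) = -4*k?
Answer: 377774491/17754 ≈ 21278.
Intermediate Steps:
A = -340
V(E) = -118 + E (V(E) = E - 118 = -118 + E)
(120741 - 99464) + (R(142) - 67331)/(-52804 + V(A)) = (120741 - 99464) + (-4*142 - 67331)/(-52804 + (-118 - 340)) = 21277 + (-568 - 67331)/(-52804 - 458) = 21277 - 67899/(-53262) = 21277 - 67899*(-1/53262) = 21277 + 22633/17754 = 377774491/17754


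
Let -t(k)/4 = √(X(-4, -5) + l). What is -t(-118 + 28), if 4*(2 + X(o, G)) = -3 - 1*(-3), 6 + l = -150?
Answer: 4*I*√158 ≈ 50.279*I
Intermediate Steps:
l = -156 (l = -6 - 150 = -156)
X(o, G) = -2 (X(o, G) = -2 + (-3 - 1*(-3))/4 = -2 + (-3 + 3)/4 = -2 + (¼)*0 = -2 + 0 = -2)
t(k) = -4*I*√158 (t(k) = -4*√(-2 - 156) = -4*I*√158)
-t(-118 + 28) = -(-4)*I*√158 = 4*I*√158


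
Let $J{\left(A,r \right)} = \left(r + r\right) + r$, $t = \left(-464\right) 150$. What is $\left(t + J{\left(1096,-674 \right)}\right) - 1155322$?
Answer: $-1226944$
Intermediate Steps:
$t = -69600$
$J{\left(A,r \right)} = 3 r$ ($J{\left(A,r \right)} = 2 r + r = 3 r$)
$\left(t + J{\left(1096,-674 \right)}\right) - 1155322 = \left(-69600 + 3 \left(-674\right)\right) - 1155322 = \left(-69600 - 2022\right) - 1155322 = -71622 - 1155322 = -1226944$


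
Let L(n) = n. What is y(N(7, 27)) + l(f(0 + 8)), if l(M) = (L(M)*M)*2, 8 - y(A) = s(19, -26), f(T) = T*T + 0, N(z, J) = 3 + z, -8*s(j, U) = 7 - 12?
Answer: 65595/8 ≈ 8199.4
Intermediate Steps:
s(j, U) = 5/8 (s(j, U) = -(7 - 12)/8 = -⅛*(-5) = 5/8)
f(T) = T² (f(T) = T² + 0 = T²)
y(A) = 59/8 (y(A) = 8 - 1*5/8 = 8 - 5/8 = 59/8)
l(M) = 2*M² (l(M) = (M*M)*2 = M²*2 = 2*M²)
y(N(7, 27)) + l(f(0 + 8)) = 59/8 + 2*((0 + 8)²)² = 59/8 + 2*(8²)² = 59/8 + 2*64² = 59/8 + 2*4096 = 59/8 + 8192 = 65595/8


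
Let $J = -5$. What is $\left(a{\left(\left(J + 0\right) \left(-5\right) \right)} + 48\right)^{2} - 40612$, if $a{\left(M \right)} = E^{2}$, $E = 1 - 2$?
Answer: $-38211$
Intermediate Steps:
$E = -1$ ($E = 1 - 2 = -1$)
$a{\left(M \right)} = 1$ ($a{\left(M \right)} = \left(-1\right)^{2} = 1$)
$\left(a{\left(\left(J + 0\right) \left(-5\right) \right)} + 48\right)^{2} - 40612 = \left(1 + 48\right)^{2} - 40612 = 49^{2} - 40612 = 2401 - 40612 = -38211$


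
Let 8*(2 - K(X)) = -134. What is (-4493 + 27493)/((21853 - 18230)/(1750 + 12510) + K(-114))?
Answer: 163990000/135499 ≈ 1210.3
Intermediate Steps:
K(X) = 75/4 (K(X) = 2 - 1/8*(-134) = 2 + 67/4 = 75/4)
(-4493 + 27493)/((21853 - 18230)/(1750 + 12510) + K(-114)) = (-4493 + 27493)/((21853 - 18230)/(1750 + 12510) + 75/4) = 23000/(3623/14260 + 75/4) = 23000/(135499/7130) = 23000*(7130/135499) = 163990000/135499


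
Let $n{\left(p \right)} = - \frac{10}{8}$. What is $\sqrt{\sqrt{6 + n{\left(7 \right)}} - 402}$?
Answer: $\frac{\sqrt{-1608 + 2 \sqrt{19}}}{2} \approx 19.996 i$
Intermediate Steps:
$n{\left(p \right)} = - \frac{5}{4}$ ($n{\left(p \right)} = \left(-10\right) \frac{1}{8} = - \frac{5}{4}$)
$\sqrt{\sqrt{6 + n{\left(7 \right)}} - 402} = \sqrt{\sqrt{6 - \frac{5}{4}} - 402} = \sqrt{\sqrt{\frac{19}{4}} - 402} = \sqrt{\frac{\sqrt{19}}{2} - 402} = \sqrt{-402 + \frac{\sqrt{19}}{2}}$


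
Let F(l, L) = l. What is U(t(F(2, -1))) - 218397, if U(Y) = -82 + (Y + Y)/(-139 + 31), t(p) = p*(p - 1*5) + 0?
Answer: -1966310/9 ≈ -2.1848e+5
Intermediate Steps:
t(p) = p*(-5 + p) (t(p) = p*(p - 5) + 0 = p*(-5 + p) + 0 = p*(-5 + p))
U(Y) = -82 - Y/54 (U(Y) = -82 + (2*Y)/(-108) = -82 + (2*Y)*(-1/108) = -82 - Y/54)
U(t(F(2, -1))) - 218397 = (-82 - (-5 + 2)/27) - 218397 = (-82 - (-3)/27) - 218397 = (-82 - 1/54*(-6)) - 218397 = (-82 + ⅑) - 218397 = -737/9 - 218397 = -1966310/9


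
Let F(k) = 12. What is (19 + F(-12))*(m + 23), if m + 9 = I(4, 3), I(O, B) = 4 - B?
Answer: 465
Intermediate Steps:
m = -8 (m = -9 + (4 - 1*3) = -9 + (4 - 3) = -9 + 1 = -8)
(19 + F(-12))*(m + 23) = (19 + 12)*(-8 + 23) = 31*15 = 465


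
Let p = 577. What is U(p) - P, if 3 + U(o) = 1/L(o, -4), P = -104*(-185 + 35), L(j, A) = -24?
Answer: -374473/24 ≈ -15603.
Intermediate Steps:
P = 15600 (P = -104*(-150) = 15600)
U(o) = -73/24 (U(o) = -3 + 1/(-24) = -3 - 1/24 = -73/24)
U(p) - P = -73/24 - 1*15600 = -73/24 - 15600 = -374473/24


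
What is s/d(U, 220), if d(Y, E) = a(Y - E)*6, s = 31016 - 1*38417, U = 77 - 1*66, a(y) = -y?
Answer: -2467/418 ≈ -5.9019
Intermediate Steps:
U = 11 (U = 77 - 66 = 11)
s = -7401 (s = 31016 - 38417 = -7401)
d(Y, E) = -6*Y + 6*E (d(Y, E) = -(Y - E)*6 = (E - Y)*6 = -6*Y + 6*E)
s/d(U, 220) = -7401/(-6*11 + 6*220) = -7401/(-66 + 1320) = -7401/1254 = -7401*1/1254 = -2467/418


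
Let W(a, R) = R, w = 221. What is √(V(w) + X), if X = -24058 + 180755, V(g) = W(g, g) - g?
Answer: √156697 ≈ 395.85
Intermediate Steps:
V(g) = 0 (V(g) = g - g = 0)
X = 156697
√(V(w) + X) = √(0 + 156697) = √156697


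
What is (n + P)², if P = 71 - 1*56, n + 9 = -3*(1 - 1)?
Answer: 36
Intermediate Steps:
n = -9 (n = -9 - 3*(1 - 1) = -9 - 3*0 = -9 + 0 = -9)
P = 15 (P = 71 - 56 = 15)
(n + P)² = (-9 + 15)² = 6² = 36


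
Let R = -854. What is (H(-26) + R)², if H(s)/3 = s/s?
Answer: 724201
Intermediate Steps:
H(s) = 3 (H(s) = 3*(s/s) = 3*1 = 3)
(H(-26) + R)² = (3 - 854)² = (-851)² = 724201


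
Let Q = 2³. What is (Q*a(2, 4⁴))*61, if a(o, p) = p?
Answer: 124928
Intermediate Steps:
Q = 8
(Q*a(2, 4⁴))*61 = (8*4⁴)*61 = (8*256)*61 = 2048*61 = 124928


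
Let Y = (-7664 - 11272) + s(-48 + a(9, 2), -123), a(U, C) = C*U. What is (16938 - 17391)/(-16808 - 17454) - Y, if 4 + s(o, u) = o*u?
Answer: 522495953/34262 ≈ 15250.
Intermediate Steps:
s(o, u) = -4 + o*u
Y = -15250 (Y = (-7664 - 11272) + (-4 + (-48 + 2*9)*(-123)) = -18936 + (-4 + (-48 + 18)*(-123)) = -18936 + (-4 - 30*(-123)) = -18936 + (-4 + 3690) = -18936 + 3686 = -15250)
(16938 - 17391)/(-16808 - 17454) - Y = (16938 - 17391)/(-16808 - 17454) - 1*(-15250) = -453/(-34262) + 15250 = -453*(-1/34262) + 15250 = 453/34262 + 15250 = 522495953/34262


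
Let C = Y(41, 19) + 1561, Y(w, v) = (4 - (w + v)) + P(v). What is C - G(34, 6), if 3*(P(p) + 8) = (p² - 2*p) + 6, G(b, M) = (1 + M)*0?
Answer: 4820/3 ≈ 1606.7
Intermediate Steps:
G(b, M) = 0
P(p) = -6 - 2*p/3 + p²/3 (P(p) = -8 + ((p² - 2*p) + 6)/3 = -8 + (6 + p² - 2*p)/3 = -8 + (2 - 2*p/3 + p²/3) = -6 - 2*p/3 + p²/3)
Y(w, v) = -2 - w - 5*v/3 + v²/3 (Y(w, v) = (4 - (w + v)) + (-6 - 2*v/3 + v²/3) = (4 - (v + w)) + (-6 - 2*v/3 + v²/3) = (4 + (-v - w)) + (-6 - 2*v/3 + v²/3) = (4 - v - w) + (-6 - 2*v/3 + v²/3) = -2 - w - 5*v/3 + v²/3)
C = 4820/3 (C = (-2 - 1*41 - 5/3*19 + (⅓)*19²) + 1561 = (-2 - 41 - 95/3 + (⅓)*361) + 1561 = (-2 - 41 - 95/3 + 361/3) + 1561 = 137/3 + 1561 = 4820/3 ≈ 1606.7)
C - G(34, 6) = 4820/3 - 1*0 = 4820/3 + 0 = 4820/3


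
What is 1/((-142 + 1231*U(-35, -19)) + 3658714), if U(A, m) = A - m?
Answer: 1/3638876 ≈ 2.7481e-7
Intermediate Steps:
1/((-142 + 1231*U(-35, -19)) + 3658714) = 1/((-142 + 1231*(-35 - 1*(-19))) + 3658714) = 1/((-142 + 1231*(-35 + 19)) + 3658714) = 1/((-142 + 1231*(-16)) + 3658714) = 1/((-142 - 19696) + 3658714) = 1/(-19838 + 3658714) = 1/3638876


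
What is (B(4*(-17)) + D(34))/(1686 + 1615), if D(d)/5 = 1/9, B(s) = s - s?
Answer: 5/29709 ≈ 0.00016830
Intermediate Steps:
B(s) = 0
D(d) = 5/9
(B(4*(-17)) + D(34))/(1686 + 1615) = (0 + 5/9)/(1686 + 1615) = (5/9)/3301 = (5/9)*(1/3301) = 5/29709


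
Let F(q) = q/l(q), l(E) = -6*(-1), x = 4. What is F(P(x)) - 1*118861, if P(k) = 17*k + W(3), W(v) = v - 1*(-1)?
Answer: -118849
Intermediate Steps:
l(E) = 6
W(v) = 1 + v (W(v) = v + 1 = 1 + v)
P(k) = 4 + 17*k (P(k) = 17*k + (1 + 3) = 17*k + 4 = 4 + 17*k)
F(q) = q/6
F(P(x)) - 1*118861 = (4 + 17*4)/6 - 1*118861 = (4 + 68)/6 - 118861 = (1/6)*72 - 118861 = 12 - 118861 = -118849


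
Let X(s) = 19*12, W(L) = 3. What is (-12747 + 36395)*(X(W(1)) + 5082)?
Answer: 125570880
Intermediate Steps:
X(s) = 228
(-12747 + 36395)*(X(W(1)) + 5082) = (-12747 + 36395)*(228 + 5082) = 23648*5310 = 125570880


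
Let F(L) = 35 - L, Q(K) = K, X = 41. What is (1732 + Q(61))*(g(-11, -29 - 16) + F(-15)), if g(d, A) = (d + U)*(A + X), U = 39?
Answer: -111166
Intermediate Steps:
g(d, A) = (39 + d)*(41 + A) (g(d, A) = (d + 39)*(A + 41) = (39 + d)*(41 + A))
(1732 + Q(61))*(g(-11, -29 - 16) + F(-15)) = (1732 + 61)*((1599 + 39*(-29 - 16) + 41*(-11) + (-29 - 16)*(-11)) + (35 - 1*(-15))) = 1793*((1599 + 39*(-45) - 451 - 45*(-11)) + (35 + 15)) = 1793*((1599 - 1755 - 451 + 495) + 50) = 1793*(-112 + 50) = 1793*(-62) = -111166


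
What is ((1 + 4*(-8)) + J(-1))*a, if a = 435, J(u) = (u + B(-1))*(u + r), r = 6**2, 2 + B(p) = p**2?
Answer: -43935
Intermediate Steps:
B(p) = -2 + p**2
r = 36
J(u) = (-1 + u)*(36 + u) (J(u) = (u + (-2 + (-1)**2))*(u + 36) = (u + (-2 + 1))*(36 + u) = (u - 1)*(36 + u) = (-1 + u)*(36 + u))
((1 + 4*(-8)) + J(-1))*a = ((1 + 4*(-8)) + (-36 + (-1)**2 + 35*(-1)))*435 = ((1 - 32) + (-36 + 1 - 35))*435 = (-31 - 70)*435 = -101*435 = -43935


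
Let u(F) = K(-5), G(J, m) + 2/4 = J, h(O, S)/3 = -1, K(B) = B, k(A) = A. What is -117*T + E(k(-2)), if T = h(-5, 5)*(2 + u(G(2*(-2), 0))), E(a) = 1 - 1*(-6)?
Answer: -1046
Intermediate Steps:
h(O, S) = -3 (h(O, S) = 3*(-1) = -3)
G(J, m) = -1/2 + J
u(F) = -5
E(a) = 7 (E(a) = 1 + 6 = 7)
T = 9 (T = -3*(2 - 5) = -3*(-3) = 9)
-117*T + E(k(-2)) = -117*9 + 7 = -1053 + 7 = -1046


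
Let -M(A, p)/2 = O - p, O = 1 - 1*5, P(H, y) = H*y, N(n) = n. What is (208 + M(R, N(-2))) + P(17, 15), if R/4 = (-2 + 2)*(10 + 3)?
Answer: 467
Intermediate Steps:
O = -4 (O = 1 - 5 = -4)
R = 0 (R = 4*((-2 + 2)*(10 + 3)) = 4*(0*13) = 4*0 = 0)
M(A, p) = 8 + 2*p (M(A, p) = -2*(-4 - p) = 8 + 2*p)
(208 + M(R, N(-2))) + P(17, 15) = (208 + (8 + 2*(-2))) + 17*15 = (208 + (8 - 4)) + 255 = (208 + 4) + 255 = 212 + 255 = 467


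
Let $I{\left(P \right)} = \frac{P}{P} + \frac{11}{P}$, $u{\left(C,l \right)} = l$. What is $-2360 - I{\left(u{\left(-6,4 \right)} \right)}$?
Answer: $- \frac{9455}{4} \approx -2363.8$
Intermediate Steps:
$I{\left(P \right)} = 1 + \frac{11}{P}$
$-2360 - I{\left(u{\left(-6,4 \right)} \right)} = -2360 - \frac{11 + 4}{4} = -2360 - \frac{1}{4} \cdot 15 = -2360 - \frac{15}{4} = - \frac{9455}{4}$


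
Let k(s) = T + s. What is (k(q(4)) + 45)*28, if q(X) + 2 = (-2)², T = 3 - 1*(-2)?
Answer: 1456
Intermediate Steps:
T = 5 (T = 3 + 2 = 5)
q(X) = 2 (q(X) = -2 + (-2)² = -2 + 4 = 2)
k(s) = 5 + s
(k(q(4)) + 45)*28 = ((5 + 2) + 45)*28 = (7 + 45)*28 = 52*28 = 1456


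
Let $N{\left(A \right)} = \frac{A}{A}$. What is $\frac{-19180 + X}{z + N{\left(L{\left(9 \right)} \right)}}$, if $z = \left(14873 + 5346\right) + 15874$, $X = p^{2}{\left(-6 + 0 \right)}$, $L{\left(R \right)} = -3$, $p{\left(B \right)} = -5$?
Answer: $- \frac{19155}{36094} \approx -0.5307$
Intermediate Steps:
$X = 25$ ($X = \left(-5\right)^{2} = 25$)
$N{\left(A \right)} = 1$
$z = 36093$ ($z = 20219 + 15874 = 36093$)
$\frac{-19180 + X}{z + N{\left(L{\left(9 \right)} \right)}} = \frac{-19180 + 25}{36093 + 1} = - \frac{19155}{36094}$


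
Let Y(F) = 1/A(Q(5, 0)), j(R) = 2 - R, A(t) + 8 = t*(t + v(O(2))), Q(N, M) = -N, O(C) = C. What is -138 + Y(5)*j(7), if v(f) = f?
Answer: -971/7 ≈ -138.71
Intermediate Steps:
A(t) = -8 + t*(2 + t) (A(t) = -8 + t*(t + 2) = -8 + t*(2 + t))
Y(F) = ⅐ (Y(F) = 1/(-8 + (-1*5)² + 2*(-1*5)) = 1/(-8 + (-5)² + 2*(-5)) = 1/(-8 + 25 - 10) = 1/7 = ⅐)
-138 + Y(5)*j(7) = -138 + (2 - 1*7)/7 = -138 + (2 - 7)/7 = -138 + (⅐)*(-5) = -138 - 5/7 = -971/7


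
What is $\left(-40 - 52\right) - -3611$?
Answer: $3519$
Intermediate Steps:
$\left(-40 - 52\right) - -3611 = \left(-40 - 52\right) + 3611 = -92 + 3611 = 3519$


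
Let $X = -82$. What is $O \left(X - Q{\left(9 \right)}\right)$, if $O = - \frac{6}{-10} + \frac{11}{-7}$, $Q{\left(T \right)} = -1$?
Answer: $\frac{2754}{35} \approx 78.686$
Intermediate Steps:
$O = - \frac{34}{35}$ ($O = \left(-6\right) \left(- \frac{1}{10}\right) + 11 \left(- \frac{1}{7}\right) = \frac{3}{5} - \frac{11}{7} = - \frac{34}{35} \approx -0.97143$)
$O \left(X - Q{\left(9 \right)}\right) = - \frac{34 \left(-82 - -1\right)}{35} = - \frac{34 \left(-82 + 1\right)}{35} = \left(- \frac{34}{35}\right) \left(-81\right) = \frac{2754}{35}$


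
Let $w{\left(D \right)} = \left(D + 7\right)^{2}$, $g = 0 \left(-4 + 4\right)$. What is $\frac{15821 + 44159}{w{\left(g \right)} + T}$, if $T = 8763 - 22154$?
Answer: $- \frac{29990}{6671} \approx -4.4956$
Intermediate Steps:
$T = -13391$ ($T = 8763 - 22154 = -13391$)
$g = 0$ ($g = 0 \cdot 0 = 0$)
$w{\left(D \right)} = \left(7 + D\right)^{2}$
$\frac{15821 + 44159}{w{\left(g \right)} + T} = \frac{15821 + 44159}{\left(7 + 0\right)^{2} - 13391} = \frac{59980}{7^{2} - 13391} = \frac{59980}{49 - 13391} = \frac{59980}{-13342} = 59980 \left(- \frac{1}{13342}\right) = - \frac{29990}{6671}$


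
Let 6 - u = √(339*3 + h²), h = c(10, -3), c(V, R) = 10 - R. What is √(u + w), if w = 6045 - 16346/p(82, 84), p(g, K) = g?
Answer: √(9836638 - 1681*√1186)/41 ≈ 76.271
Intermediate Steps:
h = 13 (h = 10 - 1*(-3) = 10 + 3 = 13)
w = 239672/41 (w = 6045 - 16346/82 = 6045 - 16346*1/82 = 6045 - 8173/41 = 239672/41 ≈ 5845.7)
u = 6 - √1186 (u = 6 - √(339*3 + 13²) = 6 - √(1017 + 169) = 6 - √1186 ≈ -28.438)
√(u + w) = √((6 - √1186) + 239672/41) = √(239918/41 - √1186)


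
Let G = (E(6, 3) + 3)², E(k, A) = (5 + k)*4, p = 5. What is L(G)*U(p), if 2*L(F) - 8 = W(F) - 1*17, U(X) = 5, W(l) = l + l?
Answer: 22045/2 ≈ 11023.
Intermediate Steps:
W(l) = 2*l
E(k, A) = 20 + 4*k
G = 2209 (G = ((20 + 4*6) + 3)² = ((20 + 24) + 3)² = (44 + 3)² = 47² = 2209)
L(F) = -9/2 + F (L(F) = 4 + (2*F - 1*17)/2 = 4 + (2*F - 17)/2 = 4 + (-17 + 2*F)/2 = 4 + (-17/2 + F) = -9/2 + F)
L(G)*U(p) = (-9/2 + 2209)*5 = (4409/2)*5 = 22045/2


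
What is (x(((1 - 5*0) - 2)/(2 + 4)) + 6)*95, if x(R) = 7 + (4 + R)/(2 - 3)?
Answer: 5225/6 ≈ 870.83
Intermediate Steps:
x(R) = 3 - R (x(R) = 7 + (4 + R)/(-1) = 7 + (4 + R)*(-1) = 7 + (-4 - R) = 3 - R)
(x(((1 - 5*0) - 2)/(2 + 4)) + 6)*95 = ((3 - ((1 - 5*0) - 2)/(2 + 4)) + 6)*95 = ((3 - ((1 + 0) - 2)/6) + 6)*95 = ((3 - (1 - 2)/6) + 6)*95 = ((3 - (-1)/6) + 6)*95 = ((3 - 1*(-⅙)) + 6)*95 = ((3 + ⅙) + 6)*95 = (19/6 + 6)*95 = (55/6)*95 = 5225/6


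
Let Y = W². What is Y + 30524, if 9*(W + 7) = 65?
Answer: 2472448/81 ≈ 30524.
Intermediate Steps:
W = 2/9 (W = -7 + (⅑)*65 = -7 + 65/9 = 2/9 ≈ 0.22222)
Y = 4/81 (Y = (2/9)² = 4/81 ≈ 0.049383)
Y + 30524 = 4/81 + 30524 = 2472448/81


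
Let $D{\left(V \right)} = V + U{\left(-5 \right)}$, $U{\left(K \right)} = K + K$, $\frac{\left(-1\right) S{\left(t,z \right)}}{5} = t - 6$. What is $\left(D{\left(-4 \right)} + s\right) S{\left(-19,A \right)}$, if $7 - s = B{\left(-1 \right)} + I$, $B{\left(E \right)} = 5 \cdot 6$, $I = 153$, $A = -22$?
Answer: $-23750$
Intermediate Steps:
$S{\left(t,z \right)} = 30 - 5 t$ ($S{\left(t,z \right)} = - 5 \left(t - 6\right) = - 5 \left(-6 + t\right) = 30 - 5 t$)
$B{\left(E \right)} = 30$
$U{\left(K \right)} = 2 K$
$s = -176$ ($s = 7 - \left(30 + 153\right) = 7 - 183 = -176$)
$D{\left(V \right)} = -10 + V$ ($D{\left(V \right)} = V + 2 \left(-5\right) = V - 10 = -10 + V$)
$\left(D{\left(-4 \right)} + s\right) S{\left(-19,A \right)} = \left(\left(-10 - 4\right) - 176\right) \left(30 - -95\right) = \left(-14 - 176\right) \left(30 + 95\right) = \left(-190\right) 125 = -23750$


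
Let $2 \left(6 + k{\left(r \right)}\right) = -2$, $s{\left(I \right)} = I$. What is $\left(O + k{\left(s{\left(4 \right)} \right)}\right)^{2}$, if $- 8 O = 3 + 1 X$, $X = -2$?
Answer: $\frac{3249}{64} \approx 50.766$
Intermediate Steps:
$k{\left(r \right)} = -7$ ($k{\left(r \right)} = -6 + \frac{1}{2} \left(-2\right) = -6 - 1 = -7$)
$O = - \frac{1}{8}$ ($O = - \frac{3 + 1 \left(-2\right)}{8} = - \frac{3 - 2}{8} = \left(- \frac{1}{8}\right) 1 = - \frac{1}{8} \approx -0.125$)
$\left(O + k{\left(s{\left(4 \right)} \right)}\right)^{2} = \left(- \frac{1}{8} - 7\right)^{2} = \left(- \frac{57}{8}\right)^{2} = \frac{3249}{64}$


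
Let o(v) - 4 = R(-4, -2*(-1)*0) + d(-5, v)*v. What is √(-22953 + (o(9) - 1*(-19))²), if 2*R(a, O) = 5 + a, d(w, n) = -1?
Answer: I*√90971/2 ≈ 150.81*I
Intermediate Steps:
R(a, O) = 5/2 + a/2 (R(a, O) = (5 + a)/2 = 5/2 + a/2)
o(v) = 9/2 - v (o(v) = 4 + ((5/2 + (½)*(-4)) - v) = 4 + ((5/2 - 2) - v) = 4 + (½ - v) = 9/2 - v)
√(-22953 + (o(9) - 1*(-19))²) = √(-22953 + ((9/2 - 1*9) - 1*(-19))²) = √(-22953 + ((9/2 - 9) + 19)²) = √(-22953 + (-9/2 + 19)²) = √(-22953 + (29/2)²) = √(-22953 + 841/4) = √(-90971/4) = I*√90971/2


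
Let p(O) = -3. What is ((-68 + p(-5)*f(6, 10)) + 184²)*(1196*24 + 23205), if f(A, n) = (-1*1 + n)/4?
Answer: 7014203625/4 ≈ 1.7536e+9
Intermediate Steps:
f(A, n) = -¼ + n/4 (f(A, n) = (-1 + n)*(¼) = -¼ + n/4)
((-68 + p(-5)*f(6, 10)) + 184²)*(1196*24 + 23205) = ((-68 - 3*(-¼ + (¼)*10)) + 184²)*(1196*24 + 23205) = ((-68 - 3*(-¼ + 5/2)) + 33856)*(28704 + 23205) = ((-68 - 3*9/4) + 33856)*51909 = ((-68 - 27/4) + 33856)*51909 = (-299/4 + 33856)*51909 = (135125/4)*51909 = 7014203625/4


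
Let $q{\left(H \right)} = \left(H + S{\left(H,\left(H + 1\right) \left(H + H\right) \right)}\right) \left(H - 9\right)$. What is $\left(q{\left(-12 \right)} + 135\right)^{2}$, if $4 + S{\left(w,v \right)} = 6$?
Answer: $119025$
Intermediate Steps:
$S{\left(w,v \right)} = 2$ ($S{\left(w,v \right)} = -4 + 6 = 2$)
$q{\left(H \right)} = \left(-9 + H\right) \left(2 + H\right)$ ($q{\left(H \right)} = \left(H + 2\right) \left(H - 9\right) = \left(2 + H\right) \left(-9 + H\right) = \left(-9 + H\right) \left(2 + H\right)$)
$\left(q{\left(-12 \right)} + 135\right)^{2} = \left(\left(-18 + \left(-12\right)^{2} - -84\right) + 135\right)^{2} = \left(\left(-18 + 144 + 84\right) + 135\right)^{2} = \left(210 + 135\right)^{2} = 345^{2} = 119025$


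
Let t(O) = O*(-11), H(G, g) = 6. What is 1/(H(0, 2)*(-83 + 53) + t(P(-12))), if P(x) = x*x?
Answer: -1/1764 ≈ -0.00056689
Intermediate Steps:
P(x) = x²
t(O) = -11*O
1/(H(0, 2)*(-83 + 53) + t(P(-12))) = 1/(6*(-83 + 53) - 11*(-12)²) = 1/(6*(-30) - 11*144) = 1/(-180 - 1584) = 1/(-1764) = -1/1764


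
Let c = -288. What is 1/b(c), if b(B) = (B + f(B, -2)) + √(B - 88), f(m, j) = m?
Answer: -72/41519 - I*√94/166076 ≈ -0.0017341 - 5.8379e-5*I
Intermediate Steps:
b(B) = √(-88 + B) + 2*B (b(B) = (B + B) + √(B - 88) = 2*B + √(-88 + B) = √(-88 + B) + 2*B)
1/b(c) = 1/(√(-88 - 288) + 2*(-288)) = 1/(√(-376) - 576) = 1/(2*I*√94 - 576) = 1/(-576 + 2*I*√94)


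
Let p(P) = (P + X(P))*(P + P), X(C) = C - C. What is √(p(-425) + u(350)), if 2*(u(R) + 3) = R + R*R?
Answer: 4*√26417 ≈ 650.13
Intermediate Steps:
X(C) = 0
p(P) = 2*P² (p(P) = (P + 0)*(P + P) = P*(2*P) = 2*P²)
u(R) = -3 + R/2 + R²/2 (u(R) = -3 + (R + R*R)/2 = -3 + (R + R²)/2 = -3 + (R/2 + R²/2) = -3 + R/2 + R²/2)
√(p(-425) + u(350)) = √(2*(-425)² + (-3 + (½)*350 + (½)*350²)) = √(2*180625 + (-3 + 175 + (½)*122500)) = √(361250 + (-3 + 175 + 61250)) = √(361250 + 61422) = √422672 = 4*√26417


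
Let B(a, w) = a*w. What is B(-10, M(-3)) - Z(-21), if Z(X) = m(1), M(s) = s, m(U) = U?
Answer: 29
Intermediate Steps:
Z(X) = 1
B(-10, M(-3)) - Z(-21) = -10*(-3) - 1*1 = 30 - 1 = 29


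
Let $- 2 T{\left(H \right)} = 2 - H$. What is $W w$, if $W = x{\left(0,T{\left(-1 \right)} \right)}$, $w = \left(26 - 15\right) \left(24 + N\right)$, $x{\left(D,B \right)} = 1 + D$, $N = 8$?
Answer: $352$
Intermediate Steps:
$T{\left(H \right)} = -1 + \frac{H}{2}$ ($T{\left(H \right)} = - \frac{2 - H}{2} = -1 + \frac{H}{2}$)
$w = 352$ ($w = \left(26 - 15\right) \left(24 + 8\right) = 11 \cdot 32 = 352$)
$W = 1$ ($W = 1 + 0 = 1$)
$W w = 1 \cdot 352 = 352$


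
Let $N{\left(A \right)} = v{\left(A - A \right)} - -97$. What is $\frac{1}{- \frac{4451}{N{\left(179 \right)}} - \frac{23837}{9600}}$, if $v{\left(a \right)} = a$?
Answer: $- \frac{931200}{45041789} \approx -0.020674$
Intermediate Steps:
$N{\left(A \right)} = 97$ ($N{\left(A \right)} = \left(A - A\right) - -97 = 0 + 97 = 97$)
$\frac{1}{- \frac{4451}{N{\left(179 \right)}} - \frac{23837}{9600}} = \frac{1}{- \frac{4451}{97} - \frac{23837}{9600}} = \frac{1}{- \frac{45041789}{931200}} = - \frac{931200}{45041789}$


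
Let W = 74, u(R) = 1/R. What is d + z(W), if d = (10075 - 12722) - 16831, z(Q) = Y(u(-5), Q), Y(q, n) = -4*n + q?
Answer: -98871/5 ≈ -19774.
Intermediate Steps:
u(R) = 1/R
Y(q, n) = q - 4*n
z(Q) = -⅕ - 4*Q (z(Q) = 1/(-5) - 4*Q = -⅕ - 4*Q)
d = -19478 (d = -2647 - 16831 = -19478)
d + z(W) = -19478 + (-⅕ - 4*74) = -19478 + (-⅕ - 296) = -19478 - 1481/5 = -98871/5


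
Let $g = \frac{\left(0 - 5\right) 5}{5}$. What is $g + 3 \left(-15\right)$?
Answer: $-50$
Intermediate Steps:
$g = -5$ ($g = \left(-5\right) 5 \cdot \frac{1}{5} = \left(-25\right) \frac{1}{5} = -5$)
$g + 3 \left(-15\right) = -5 + 3 \left(-15\right) = -5 - 45 = -50$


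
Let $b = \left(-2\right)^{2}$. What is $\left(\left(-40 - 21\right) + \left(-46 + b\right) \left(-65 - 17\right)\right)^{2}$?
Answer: $11444689$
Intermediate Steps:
$b = 4$
$\left(\left(-40 - 21\right) + \left(-46 + b\right) \left(-65 - 17\right)\right)^{2} = \left(\left(-40 - 21\right) + \left(-46 + 4\right) \left(-65 - 17\right)\right)^{2} = \left(\left(-40 - 21\right) - -3444\right)^{2} = \left(-61 + 3444\right)^{2} = 3383^{2} = 11444689$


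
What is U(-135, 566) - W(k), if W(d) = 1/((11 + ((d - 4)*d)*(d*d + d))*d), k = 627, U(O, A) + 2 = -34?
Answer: -3471784930056565/96438470279349 ≈ -36.000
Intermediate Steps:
U(O, A) = -36 (U(O, A) = -2 - 34 = -36)
W(d) = 1/(d*(11 + d*(-4 + d)*(d + d²))) (W(d) = 1/((11 + ((-4 + d)*d)*(d² + d))*d) = 1/((11 + (d*(-4 + d))*(d + d²))*d) = 1/((11 + d*(-4 + d)*(d + d²))*d) = 1/(d*(11 + d*(-4 + d)*(d + d²))))
U(-135, 566) - W(k) = -36 - 1/(627*(11 + 627⁴ - 4*627² - 3*627³)) = -36 - 1/(627*(11 + 154550410641 - 4*393129 - 3*246491883)) = -36 - 1/(627*(11 + 154550410641 - 1572516 - 739475649)) = -36 - 1/(627*153809362487) = -36 - 1*1/96438470279349 = -36 - 1/96438470279349 = -3471784930056565/96438470279349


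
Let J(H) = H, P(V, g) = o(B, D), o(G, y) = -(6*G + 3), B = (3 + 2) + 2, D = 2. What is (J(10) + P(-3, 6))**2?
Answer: 1225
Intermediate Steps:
B = 7 (B = 5 + 2 = 7)
o(G, y) = -3 - 6*G (o(G, y) = -(3 + 6*G) = -3 - 6*G)
P(V, g) = -45 (P(V, g) = -3 - 6*7 = -3 - 42 = -45)
(J(10) + P(-3, 6))**2 = (10 - 45)**2 = (-35)**2 = 1225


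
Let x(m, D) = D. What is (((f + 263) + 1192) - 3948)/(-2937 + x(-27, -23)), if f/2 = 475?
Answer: 1543/2960 ≈ 0.52128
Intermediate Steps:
f = 950 (f = 2*475 = 950)
(((f + 263) + 1192) - 3948)/(-2937 + x(-27, -23)) = (((950 + 263) + 1192) - 3948)/(-2937 - 23) = ((1213 + 1192) - 3948)/(-2960) = (2405 - 3948)*(-1/2960) = -1543*(-1/2960) = 1543/2960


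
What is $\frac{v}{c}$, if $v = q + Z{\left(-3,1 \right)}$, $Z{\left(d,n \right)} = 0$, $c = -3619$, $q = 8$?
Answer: $- \frac{8}{3619} \approx -0.0022106$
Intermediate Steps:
$v = 8$ ($v = 8 + 0 = 8$)
$\frac{v}{c} = \frac{1}{-3619} \cdot 8 = \left(- \frac{1}{3619}\right) 8 = - \frac{8}{3619}$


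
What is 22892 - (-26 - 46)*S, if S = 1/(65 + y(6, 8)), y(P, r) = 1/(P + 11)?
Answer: 12659888/553 ≈ 22893.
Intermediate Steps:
y(P, r) = 1/(11 + P)
S = 17/1106 (S = 1/(65 + 1/(11 + 6)) = 1/(65 + 1/17) = 1/(1106/17) = 17/1106 ≈ 0.015371)
22892 - (-26 - 46)*S = 22892 - (-26 - 46)*17/1106 = 22892 - (-72)*17/1106 = 22892 - 1*(-612/553) = 22892 + 612/553 = 12659888/553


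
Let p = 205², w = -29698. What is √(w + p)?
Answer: √12327 ≈ 111.03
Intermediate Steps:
p = 42025
√(w + p) = √(-29698 + 42025) = √12327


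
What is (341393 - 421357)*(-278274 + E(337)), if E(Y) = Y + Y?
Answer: 22198006400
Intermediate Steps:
E(Y) = 2*Y
(341393 - 421357)*(-278274 + E(337)) = (341393 - 421357)*(-278274 + 2*337) = -79964*(-278274 + 674) = -79964*(-277600) = 22198006400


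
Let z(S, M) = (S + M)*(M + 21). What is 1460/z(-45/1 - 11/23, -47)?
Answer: 16790/27651 ≈ 0.60721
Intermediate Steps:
z(S, M) = (21 + M)*(M + S) (z(S, M) = (M + S)*(21 + M) = (21 + M)*(M + S))
1460/z(-45/1 - 11/23, -47) = 1460/((-47)² + 21*(-47) + 21*(-45/1 - 11/23) - 47*(-45/1 - 11/23)) = 1460/(2209 - 987 + 21*(-45*1 - 11*1/23) - 47*(-45*1 - 11*1/23)) = 1460/(2209 - 987 + 21*(-45 - 11/23) - 47*(-45 - 11/23)) = 1460/(2209 - 987 + 21*(-1046/23) - 47*(-1046/23)) = 1460/(2209 - 987 - 21966/23 + 49162/23) = 1460/(55302/23) = 1460*(23/55302) = 16790/27651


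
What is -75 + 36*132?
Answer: 4677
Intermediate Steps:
-75 + 36*132 = -75 + 4752 = 4677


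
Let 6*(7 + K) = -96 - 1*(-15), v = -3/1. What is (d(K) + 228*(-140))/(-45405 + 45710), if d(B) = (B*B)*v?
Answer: -132723/1220 ≈ -108.79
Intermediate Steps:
v = -3 (v = -3*1 = -3)
K = -41/2 (K = -7 + (-96 - 1*(-15))/6 = -7 + (-96 + 15)/6 = -7 + (⅙)*(-81) = -7 - 27/2 = -41/2 ≈ -20.500)
d(B) = -3*B² (d(B) = (B*B)*(-3) = B²*(-3) = -3*B²)
(d(K) + 228*(-140))/(-45405 + 45710) = (-3*(-41/2)² + 228*(-140))/(-45405 + 45710) = (-3*1681/4 - 31920)/305 = (-5043/4 - 31920)*(1/305) = -132723/4*1/305 = -132723/1220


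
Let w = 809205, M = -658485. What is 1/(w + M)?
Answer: 1/150720 ≈ 6.6348e-6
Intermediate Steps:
1/(w + M) = 1/(809205 - 658485) = 1/150720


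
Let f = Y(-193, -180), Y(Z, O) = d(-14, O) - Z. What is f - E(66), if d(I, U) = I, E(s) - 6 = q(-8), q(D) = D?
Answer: 181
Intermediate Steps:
E(s) = -2 (E(s) = 6 - 8 = -2)
Y(Z, O) = -14 - Z
f = 179 (f = -14 - 1*(-193) = -14 + 193 = 179)
f - E(66) = 179 - 1*(-2) = 179 + 2 = 181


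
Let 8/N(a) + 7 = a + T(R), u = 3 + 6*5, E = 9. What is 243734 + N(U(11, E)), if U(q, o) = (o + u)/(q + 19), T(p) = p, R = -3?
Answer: 10480522/43 ≈ 2.4373e+5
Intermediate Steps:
u = 33 (u = 3 + 30 = 33)
U(q, o) = (33 + o)/(19 + q) (U(q, o) = (o + 33)/(q + 19) = (33 + o)/(19 + q))
N(a) = 8/(-10 + a) (N(a) = 8/(-7 + (a - 3)) = 8/(-7 + (-3 + a)) = 8/(-10 + a))
243734 + N(U(11, E)) = 243734 + 8/(-10 + (33 + 9)/(19 + 11)) = 243734 + 8/(-10 + 42/30) = 243734 + 8/(-10 + (1/30)*42) = 243734 + 8/(-10 + 7/5) = 243734 + 8/(-43/5) = 243734 + 8*(-5/43) = 243734 - 40/43 = 10480522/43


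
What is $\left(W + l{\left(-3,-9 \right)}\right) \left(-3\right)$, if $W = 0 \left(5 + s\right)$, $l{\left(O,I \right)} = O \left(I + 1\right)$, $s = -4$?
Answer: $-72$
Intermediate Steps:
$l{\left(O,I \right)} = O \left(1 + I\right)$
$W = 0$ ($W = 0 \left(5 - 4\right) = 0 \cdot 1 = 0$)
$\left(W + l{\left(-3,-9 \right)}\right) \left(-3\right) = \left(0 - 3 \left(1 - 9\right)\right) \left(-3\right) = \left(0 - -24\right) \left(-3\right) = \left(0 + 24\right) \left(-3\right) = 24 \left(-3\right) = -72$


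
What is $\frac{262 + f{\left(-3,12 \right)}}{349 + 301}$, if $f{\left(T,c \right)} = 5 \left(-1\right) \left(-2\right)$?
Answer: $\frac{136}{325} \approx 0.41846$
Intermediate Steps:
$f{\left(T,c \right)} = 10$ ($f{\left(T,c \right)} = \left(-5\right) \left(-2\right) = 10$)
$\frac{262 + f{\left(-3,12 \right)}}{349 + 301} = \frac{262 + 10}{349 + 301} = \frac{272}{650} = 272 \cdot \frac{1}{650} = \frac{136}{325}$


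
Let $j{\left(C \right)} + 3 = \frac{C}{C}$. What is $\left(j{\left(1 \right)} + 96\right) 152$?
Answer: $14288$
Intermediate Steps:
$j{\left(C \right)} = -2$ ($j{\left(C \right)} = -3 + \frac{C}{C} = -3 + 1 = -2$)
$\left(j{\left(1 \right)} + 96\right) 152 = \left(-2 + 96\right) 152 = 94 \cdot 152 = 14288$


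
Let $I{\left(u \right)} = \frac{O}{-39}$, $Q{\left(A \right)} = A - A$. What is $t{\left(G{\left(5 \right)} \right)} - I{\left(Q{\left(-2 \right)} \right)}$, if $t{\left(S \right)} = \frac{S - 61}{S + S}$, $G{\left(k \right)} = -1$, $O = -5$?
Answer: $\frac{1204}{39} \approx 30.872$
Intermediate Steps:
$Q{\left(A \right)} = 0$
$t{\left(S \right)} = \frac{-61 + S}{2 S}$
$I{\left(u \right)} = \frac{5}{39}$ ($I{\left(u \right)} = - \frac{5}{-39} = \left(-5\right) \left(- \frac{1}{39}\right) = \frac{5}{39}$)
$t{\left(G{\left(5 \right)} \right)} - I{\left(Q{\left(-2 \right)} \right)} = \frac{-61 - 1}{2 \left(-1\right)} - \frac{5}{39} = \frac{1}{2} \left(-1\right) \left(-62\right) - \frac{5}{39} = 31 - \frac{5}{39} = \frac{1204}{39}$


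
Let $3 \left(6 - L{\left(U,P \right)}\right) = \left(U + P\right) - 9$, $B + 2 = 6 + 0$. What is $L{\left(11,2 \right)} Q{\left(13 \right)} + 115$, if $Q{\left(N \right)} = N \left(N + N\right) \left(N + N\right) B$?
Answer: $\frac{492473}{3} \approx 1.6416 \cdot 10^{5}$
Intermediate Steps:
$B = 4$ ($B = -2 + \left(6 + 0\right) = -2 + 6 = 4$)
$Q{\left(N \right)} = 16 N^{3}$ ($Q{\left(N \right)} = N \left(N + N\right) \left(N + N\right) 4 = N 2 N 2 N 4 = N 4 N^{2} \cdot 4 = 4 N^{3} \cdot 4 = 16 N^{3}$)
$L{\left(U,P \right)} = 9 - \frac{P}{3} - \frac{U}{3}$ ($L{\left(U,P \right)} = 6 - \frac{\left(U + P\right) - 9}{3} = 6 - \frac{\left(P + U\right) - 9}{3} = 6 - \frac{-9 + P + U}{3} = 6 - \left(-3 + \frac{P}{3} + \frac{U}{3}\right) = 9 - \frac{P}{3} - \frac{U}{3}$)
$L{\left(11,2 \right)} Q{\left(13 \right)} + 115 = \left(9 - \frac{2}{3} - \frac{11}{3}\right) 16 \cdot 13^{3} + 115 = \left(9 - \frac{2}{3} - \frac{11}{3}\right) 16 \cdot 2197 + 115 = \frac{14}{3} \cdot 35152 + 115 = \frac{492128}{3} + 115 = \frac{492473}{3}$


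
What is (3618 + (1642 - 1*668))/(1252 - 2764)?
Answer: -82/27 ≈ -3.0370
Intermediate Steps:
(3618 + (1642 - 1*668))/(1252 - 2764) = (3618 + (1642 - 668))/(-1512) = (3618 + 974)*(-1/1512) = 4592*(-1/1512) = -82/27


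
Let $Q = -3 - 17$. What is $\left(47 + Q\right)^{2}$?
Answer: $729$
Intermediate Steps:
$Q = -20$
$\left(47 + Q\right)^{2} = \left(47 - 20\right)^{2} = 27^{2} = 729$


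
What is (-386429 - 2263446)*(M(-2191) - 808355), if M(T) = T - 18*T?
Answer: 2043339811500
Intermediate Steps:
M(T) = -17*T
(-386429 - 2263446)*(M(-2191) - 808355) = (-386429 - 2263446)*(-17*(-2191) - 808355) = -2649875*(37247 - 808355) = -2649875*(-771108) = 2043339811500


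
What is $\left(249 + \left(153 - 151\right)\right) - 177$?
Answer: $74$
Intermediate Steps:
$\left(249 + \left(153 - 151\right)\right) - 177 = \left(249 + 2\right) - 177 = 251 - 177 = 74$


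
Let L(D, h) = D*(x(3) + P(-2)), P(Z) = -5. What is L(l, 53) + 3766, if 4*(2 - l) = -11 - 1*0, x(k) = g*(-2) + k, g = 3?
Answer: 3728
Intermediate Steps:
x(k) = -6 + k (x(k) = 3*(-2) + k = -6 + k)
l = 19/4 (l = 2 - (-11 - 1*0)/4 = 2 - (-11 + 0)/4 = 2 - ¼*(-11) = 2 + 11/4 = 19/4 ≈ 4.7500)
L(D, h) = -8*D (L(D, h) = D*((-6 + 3) - 5) = D*(-3 - 5) = D*(-8) = -8*D)
L(l, 53) + 3766 = -8*19/4 + 3766 = -38 + 3766 = 3728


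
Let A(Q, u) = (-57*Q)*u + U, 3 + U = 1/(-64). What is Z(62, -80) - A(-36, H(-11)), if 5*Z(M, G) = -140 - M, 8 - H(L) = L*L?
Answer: 74188357/320 ≈ 2.3184e+5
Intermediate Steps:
U = -193/64 (U = -3 + 1/(-64) = -3 - 1/64 = -193/64 ≈ -3.0156)
H(L) = 8 - L**2 (H(L) = 8 - L*L = 8 - L**2)
Z(M, G) = -28 - M/5 (Z(M, G) = (-140 - M)/5 = -28 - M/5)
A(Q, u) = -193/64 - 57*Q*u (A(Q, u) = (-57*Q)*u - 193/64 = -57*Q*u - 193/64 = -193/64 - 57*Q*u)
Z(62, -80) - A(-36, H(-11)) = (-28 - 1/5*62) - (-193/64 - 57*(-36)*(8 - 1*(-11)**2)) = (-28 - 62/5) - (-193/64 - 57*(-36)*(8 - 1*121)) = -202/5 - (-193/64 - 57*(-36)*(8 - 121)) = -202/5 - (-193/64 - 57*(-36)*(-113)) = -202/5 - (-193/64 - 231876) = -202/5 - 1*(-14840257/64) = -202/5 + 14840257/64 = 74188357/320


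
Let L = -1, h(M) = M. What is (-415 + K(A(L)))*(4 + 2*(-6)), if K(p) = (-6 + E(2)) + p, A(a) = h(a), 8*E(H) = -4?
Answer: 3380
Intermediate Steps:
E(H) = -½ (E(H) = (⅛)*(-4) = -½)
A(a) = a
K(p) = -13/2 + p (K(p) = (-6 - ½) + p = -13/2 + p)
(-415 + K(A(L)))*(4 + 2*(-6)) = (-415 + (-13/2 - 1))*(4 + 2*(-6)) = (-415 - 15/2)*(4 - 12) = -845/2*(-8) = 3380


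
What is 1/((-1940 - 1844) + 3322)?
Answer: -1/462 ≈ -0.0021645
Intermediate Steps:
1/((-1940 - 1844) + 3322) = 1/(-3784 + 3322) = 1/(-462) = -1/462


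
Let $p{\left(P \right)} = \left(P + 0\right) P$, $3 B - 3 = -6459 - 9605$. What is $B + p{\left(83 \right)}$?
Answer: $\frac{4606}{3} \approx 1535.3$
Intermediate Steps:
$B = - \frac{16061}{3}$ ($B = 1 + \frac{-6459 - 9605}{3} = 1 + \frac{1}{3} \left(-16064\right) = 1 - \frac{16064}{3} = - \frac{16061}{3} \approx -5353.7$)
$p{\left(P \right)} = P^{2}$ ($p{\left(P \right)} = P P = P^{2}$)
$B + p{\left(83 \right)} = - \frac{16061}{3} + 83^{2} = - \frac{16061}{3} + 6889 = \frac{4606}{3}$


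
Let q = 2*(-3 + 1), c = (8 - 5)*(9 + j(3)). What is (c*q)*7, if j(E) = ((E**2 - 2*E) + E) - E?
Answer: -1008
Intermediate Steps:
j(E) = E**2 - 2*E (j(E) = (E**2 - E) - E = E**2 - 2*E)
c = 36 (c = (8 - 5)*(9 + 3*(-2 + 3)) = 3*(9 + 3*1) = 3*(9 + 3) = 3*12 = 36)
q = -4 (q = 2*(-2) = -4)
(c*q)*7 = (36*(-4))*7 = -144*7 = -1008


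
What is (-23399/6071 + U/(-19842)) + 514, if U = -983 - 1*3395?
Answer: 30739568914/60230391 ≈ 510.37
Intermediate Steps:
U = -4378 (U = -983 - 3395 = -4378)
(-23399/6071 + U/(-19842)) + 514 = (-23399/6071 - 4378/(-19842)) + 514 = (-23399*1/6071 - 4378*(-1/19842)) + 514 = (-23399/6071 + 2189/9921) + 514 = -218852060/60230391 + 514 = 30739568914/60230391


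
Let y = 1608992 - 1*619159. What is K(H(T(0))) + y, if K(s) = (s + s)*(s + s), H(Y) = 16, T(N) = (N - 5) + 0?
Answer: 990857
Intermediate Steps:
T(N) = -5 + N (T(N) = (-5 + N) + 0 = -5 + N)
y = 989833 (y = 1608992 - 619159 = 989833)
K(s) = 4*s² (K(s) = (2*s)*(2*s) = 4*s²)
K(H(T(0))) + y = 4*16² + 989833 = 4*256 + 989833 = 1024 + 989833 = 990857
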